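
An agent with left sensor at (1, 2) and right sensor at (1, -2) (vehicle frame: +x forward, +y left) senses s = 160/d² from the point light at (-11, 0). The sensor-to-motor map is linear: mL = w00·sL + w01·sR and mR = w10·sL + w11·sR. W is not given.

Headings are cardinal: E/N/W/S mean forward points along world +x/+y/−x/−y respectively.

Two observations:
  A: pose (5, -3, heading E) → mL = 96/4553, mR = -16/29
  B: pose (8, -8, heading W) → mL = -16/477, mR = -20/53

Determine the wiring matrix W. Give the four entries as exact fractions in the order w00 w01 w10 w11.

obs A: pose=(5,-3,E) → sL=16/29, sR=80/157, mL=96/4553, mR=-16/29
obs B: pose=(8,-8,W) → sL=20/53, sR=4/9, mL=-16/477, mR=-20/53
sensor matrix S = [[16/29, 80/157], [20/53, 4/9]]; det S = 114944/2171781
solve [mL_A; mL_B] = S·[w00; w01] and [mR_A; mR_B] = S·[w10; w11]:
  w00 = 1/2, w01 = -1/2, w10 = -1, w11 = 0

1/2 -1/2 -1 0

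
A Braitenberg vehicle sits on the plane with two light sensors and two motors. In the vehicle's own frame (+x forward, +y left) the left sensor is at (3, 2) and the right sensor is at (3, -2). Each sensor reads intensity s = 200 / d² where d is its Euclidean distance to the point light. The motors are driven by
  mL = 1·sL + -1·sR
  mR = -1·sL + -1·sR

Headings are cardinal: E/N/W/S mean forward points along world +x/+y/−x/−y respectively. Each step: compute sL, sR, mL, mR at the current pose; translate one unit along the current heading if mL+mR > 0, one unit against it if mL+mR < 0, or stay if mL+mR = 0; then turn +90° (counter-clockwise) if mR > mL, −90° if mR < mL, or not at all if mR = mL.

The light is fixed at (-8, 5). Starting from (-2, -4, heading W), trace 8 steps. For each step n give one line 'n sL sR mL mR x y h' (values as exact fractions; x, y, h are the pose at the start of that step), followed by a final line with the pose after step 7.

n=0: pose=(-2,-4,W); sL=20/13, sR=100/29; mL=-720/377, mR=-1880/377; mL+mR=-200/29 → advance -1; mR−mL=-40/13 → turn -1·90°
n=1: pose=(-1,-4,N); sL=200/61, sR=200/117; mL=11200/7137, mR=-35600/7137; mL+mR=-400/117 → advance -1; mR−mL=-400/61 → turn -1·90°
n=2: pose=(-1,-5,E); sL=50/41, sR=50/61; mL=1000/2501, mR=-5100/2501; mL+mR=-100/61 → advance -1; mR−mL=-100/41 → turn -1·90°
n=3: pose=(-2,-5,S); sL=200/233, sR=40/37; mL=-1920/8621, mR=-16720/8621; mL+mR=-80/37 → advance -1; mR−mL=-400/233 → turn -1·90°
n=4: pose=(-2,-4,W); sL=20/13, sR=100/29; mL=-720/377, mR=-1880/377; mL+mR=-200/29 → advance -1; mR−mL=-40/13 → turn -1·90°
n=5: pose=(-1,-4,N); sL=200/61, sR=200/117; mL=11200/7137, mR=-35600/7137; mL+mR=-400/117 → advance -1; mR−mL=-400/61 → turn -1·90°
n=6: pose=(-1,-5,E); sL=50/41, sR=50/61; mL=1000/2501, mR=-5100/2501; mL+mR=-100/61 → advance -1; mR−mL=-100/41 → turn -1·90°
n=7: pose=(-2,-5,S); sL=200/233, sR=40/37; mL=-1920/8621, mR=-16720/8621; mL+mR=-80/37 → advance -1; mR−mL=-400/233 → turn -1·90°

0 20/13 100/29 -720/377 -1880/377 -2 -4 W
1 200/61 200/117 11200/7137 -35600/7137 -1 -4 N
2 50/41 50/61 1000/2501 -5100/2501 -1 -5 E
3 200/233 40/37 -1920/8621 -16720/8621 -2 -5 S
4 20/13 100/29 -720/377 -1880/377 -2 -4 W
5 200/61 200/117 11200/7137 -35600/7137 -1 -4 N
6 50/41 50/61 1000/2501 -5100/2501 -1 -5 E
7 200/233 40/37 -1920/8621 -16720/8621 -2 -5 S
final -2 -4 W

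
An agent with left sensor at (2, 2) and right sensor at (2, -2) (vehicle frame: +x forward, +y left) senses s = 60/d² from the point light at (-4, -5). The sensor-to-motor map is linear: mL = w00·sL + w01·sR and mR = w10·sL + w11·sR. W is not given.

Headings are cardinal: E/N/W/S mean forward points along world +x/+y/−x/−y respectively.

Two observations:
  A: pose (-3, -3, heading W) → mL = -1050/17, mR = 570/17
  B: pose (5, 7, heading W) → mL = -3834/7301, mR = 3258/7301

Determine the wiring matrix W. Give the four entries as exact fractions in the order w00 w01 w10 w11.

-1 -1/2 1/2 1

obs A: pose=(-3,-3,W) → sL=60, sR=60/17, mL=-1050/17, mR=570/17
obs B: pose=(5,7,W) → sL=60/149, sR=12/49, mL=-3834/7301, mR=3258/7301
sensor matrix S = [[60, 60/17], [60/149, 12/49]]; det S = 1647360/124117
solve [mL_A; mL_B] = S·[w00; w01] and [mR_A; mR_B] = S·[w10; w11]:
  w00 = -1, w01 = -1/2, w10 = 1/2, w11 = 1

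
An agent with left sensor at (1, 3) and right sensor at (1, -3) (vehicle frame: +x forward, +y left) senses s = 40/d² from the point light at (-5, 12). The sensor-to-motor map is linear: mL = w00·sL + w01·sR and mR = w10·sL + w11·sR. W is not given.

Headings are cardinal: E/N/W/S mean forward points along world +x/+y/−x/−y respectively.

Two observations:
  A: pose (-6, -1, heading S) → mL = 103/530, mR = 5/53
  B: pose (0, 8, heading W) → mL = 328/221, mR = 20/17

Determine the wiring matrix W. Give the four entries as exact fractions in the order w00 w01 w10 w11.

obs A: pose=(-6,-1,S) → sL=1/5, sR=10/53, mL=103/530, mR=5/53
obs B: pose=(0,8,W) → sL=8/13, sR=40/17, mL=328/221, mR=20/17
sensor matrix S = [[1/5, 10/53], [8/13, 40/17]]; det S = 4152/11713
solve [mL_A; mL_B] = S·[w00; w01] and [mR_A; mR_B] = S·[w10; w11]:
  w00 = 1/2, w01 = 1/2, w10 = 0, w11 = 1/2

1/2 1/2 0 1/2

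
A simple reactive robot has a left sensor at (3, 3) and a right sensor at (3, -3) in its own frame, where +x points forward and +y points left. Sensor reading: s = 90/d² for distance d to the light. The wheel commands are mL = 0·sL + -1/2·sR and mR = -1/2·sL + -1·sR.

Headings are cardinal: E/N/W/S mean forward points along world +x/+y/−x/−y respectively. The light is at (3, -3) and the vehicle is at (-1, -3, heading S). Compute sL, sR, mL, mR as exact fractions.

9 45/29 -45/58 -351/58

left sensor world pos  = (2, -6); dL² = 10
right sensor world pos = (-4, -6); dR² = 58
sL = 90/10 = 9
sR = 90/58 = 45/29
mL = 0·sL + -1/2·sR = -45/58
mR = -1/2·sL + -1·sR = -351/58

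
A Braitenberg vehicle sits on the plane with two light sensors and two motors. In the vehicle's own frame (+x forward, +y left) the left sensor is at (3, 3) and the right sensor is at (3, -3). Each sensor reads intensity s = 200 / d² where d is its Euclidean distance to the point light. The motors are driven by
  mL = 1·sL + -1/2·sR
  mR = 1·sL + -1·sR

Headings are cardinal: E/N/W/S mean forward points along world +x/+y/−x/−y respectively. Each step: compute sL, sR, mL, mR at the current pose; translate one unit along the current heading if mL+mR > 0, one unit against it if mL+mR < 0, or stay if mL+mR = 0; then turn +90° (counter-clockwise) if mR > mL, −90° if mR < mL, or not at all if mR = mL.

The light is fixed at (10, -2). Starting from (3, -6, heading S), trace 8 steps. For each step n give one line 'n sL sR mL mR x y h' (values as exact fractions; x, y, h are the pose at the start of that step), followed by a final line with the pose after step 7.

n=0: pose=(3,-6,S); sL=40/13, sR=200/149; mL=4660/1937, mR=3360/1937; mL+mR=8020/1937 → advance +1; mR−mL=-100/149 → turn -1·90°
n=1: pose=(3,-7,W); sL=50/41, sR=25/13; mL=275/1066, mR=-375/533; mL+mR=-475/1066 → advance -1; mR−mL=-25/26 → turn -1·90°
n=2: pose=(4,-7,N); sL=40/17, sR=200/13; mL=-1180/221, mR=-2880/221; mL+mR=-4060/221 → advance -1; mR−mL=-100/13 → turn -1·90°
n=3: pose=(4,-8,E); sL=100/9, sR=20/9; mL=10, mR=80/9; mL+mR=170/9 → advance +1; mR−mL=-10/9 → turn -1·90°
n=4: pose=(5,-8,S); sL=40/17, sR=40/29; mL=820/493, mR=480/493; mL+mR=1300/493 → advance +1; mR−mL=-20/29 → turn -1·90°
n=5: pose=(5,-9,W); sL=50/41, sR=5/2; mL=-5/164, mR=-105/82; mL+mR=-215/164 → advance -1; mR−mL=-5/4 → turn -1·90°
n=6: pose=(6,-9,N); sL=40/13, sR=200/17; mL=-620/221, mR=-1920/221; mL+mR=-2540/221 → advance -1; mR−mL=-100/17 → turn -1·90°
n=7: pose=(6,-10,E); sL=100/13, sR=100/61; mL=5450/793, mR=4800/793; mL+mR=10250/793 → advance +1; mR−mL=-50/61 → turn -1·90°

0 40/13 200/149 4660/1937 3360/1937 3 -6 S
1 50/41 25/13 275/1066 -375/533 3 -7 W
2 40/17 200/13 -1180/221 -2880/221 4 -7 N
3 100/9 20/9 10 80/9 4 -8 E
4 40/17 40/29 820/493 480/493 5 -8 S
5 50/41 5/2 -5/164 -105/82 5 -9 W
6 40/13 200/17 -620/221 -1920/221 6 -9 N
7 100/13 100/61 5450/793 4800/793 6 -10 E
final 7 -10 S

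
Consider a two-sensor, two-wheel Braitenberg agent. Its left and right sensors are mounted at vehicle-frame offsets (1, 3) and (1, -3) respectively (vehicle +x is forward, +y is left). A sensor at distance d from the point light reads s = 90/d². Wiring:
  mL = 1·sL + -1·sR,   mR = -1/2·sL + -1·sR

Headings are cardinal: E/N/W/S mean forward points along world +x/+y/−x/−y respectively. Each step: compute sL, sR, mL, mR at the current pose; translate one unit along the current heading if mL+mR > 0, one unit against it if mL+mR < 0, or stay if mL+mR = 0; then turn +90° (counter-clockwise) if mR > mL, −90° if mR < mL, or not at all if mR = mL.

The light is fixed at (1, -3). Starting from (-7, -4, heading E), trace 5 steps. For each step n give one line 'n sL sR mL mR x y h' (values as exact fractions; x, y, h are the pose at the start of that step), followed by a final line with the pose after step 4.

n=0: pose=(-7,-4,E); sL=90/53, sR=18/13; mL=216/689, mR=-1539/689; mL+mR=-1323/689 → advance -1; mR−mL=-135/53 → turn -1·90°
n=1: pose=(-8,-4,S); sL=9/4, sR=45/74; mL=243/148, mR=-513/296; mL+mR=-27/296 → advance -1; mR−mL=-27/8 → turn -1·90°
n=2: pose=(-8,-3,W); sL=90/109, sR=90/109; mL=0, mR=-135/109; mL+mR=-135/109 → advance -1; mR−mL=-135/109 → turn -1·90°
n=3: pose=(-7,-3,N); sL=45/61, sR=45/13; mL=-2160/793, mR=-6075/1586; mL+mR=-10395/1586 → advance -1; mR−mL=-135/122 → turn -1·90°
n=4: pose=(-7,-4,E); sL=90/53, sR=18/13; mL=216/689, mR=-1539/689; mL+mR=-1323/689 → advance -1; mR−mL=-135/53 → turn -1·90°

0 90/53 18/13 216/689 -1539/689 -7 -4 E
1 9/4 45/74 243/148 -513/296 -8 -4 S
2 90/109 90/109 0 -135/109 -8 -3 W
3 45/61 45/13 -2160/793 -6075/1586 -7 -3 N
4 90/53 18/13 216/689 -1539/689 -7 -4 E
final -8 -4 S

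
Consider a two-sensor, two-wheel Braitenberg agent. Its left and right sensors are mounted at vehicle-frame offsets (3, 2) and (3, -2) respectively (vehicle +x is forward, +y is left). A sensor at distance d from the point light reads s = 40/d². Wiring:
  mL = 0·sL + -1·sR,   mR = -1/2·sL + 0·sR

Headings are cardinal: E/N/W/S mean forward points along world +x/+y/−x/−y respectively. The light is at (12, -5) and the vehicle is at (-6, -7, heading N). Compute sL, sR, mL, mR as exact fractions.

left sensor world pos  = (-8, -4); dL² = 401
right sensor world pos = (-4, -4); dR² = 257
sL = 40/401 = 40/401
sR = 40/257 = 40/257
mL = 0·sL + -1·sR = -40/257
mR = -1/2·sL + 0·sR = -20/401

40/401 40/257 -40/257 -20/401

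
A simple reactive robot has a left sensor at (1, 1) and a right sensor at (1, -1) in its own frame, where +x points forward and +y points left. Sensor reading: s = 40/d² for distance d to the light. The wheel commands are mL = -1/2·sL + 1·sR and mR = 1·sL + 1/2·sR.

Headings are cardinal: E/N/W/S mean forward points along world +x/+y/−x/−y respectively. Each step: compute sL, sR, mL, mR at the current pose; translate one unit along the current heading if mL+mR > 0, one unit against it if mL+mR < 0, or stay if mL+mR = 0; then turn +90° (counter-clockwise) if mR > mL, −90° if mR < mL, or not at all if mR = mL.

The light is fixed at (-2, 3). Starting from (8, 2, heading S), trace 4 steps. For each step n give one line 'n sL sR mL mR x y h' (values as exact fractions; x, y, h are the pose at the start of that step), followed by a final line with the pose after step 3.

n=0: pose=(8,2,S); sL=8/25, sR=8/17; mL=132/425, mR=236/425; mL+mR=368/425 → advance +1; mR−mL=104/425 → turn +1·90°
n=1: pose=(8,1,E); sL=20/61, sR=4/13; mL=114/793, mR=382/793; mL+mR=496/793 → advance +1; mR−mL=268/793 → turn +1·90°
n=2: pose=(9,1,N); sL=40/101, sR=8/29; mL=228/2929, mR=1564/2929; mL+mR=1792/2929 → advance +1; mR−mL=1336/2929 → turn +1·90°
n=3: pose=(9,2,W); sL=5/13, sR=2/5; mL=27/130, mR=38/65; mL+mR=103/130 → advance +1; mR−mL=49/130 → turn +1·90°

0 8/25 8/17 132/425 236/425 8 2 S
1 20/61 4/13 114/793 382/793 8 1 E
2 40/101 8/29 228/2929 1564/2929 9 1 N
3 5/13 2/5 27/130 38/65 9 2 W
final 8 2 S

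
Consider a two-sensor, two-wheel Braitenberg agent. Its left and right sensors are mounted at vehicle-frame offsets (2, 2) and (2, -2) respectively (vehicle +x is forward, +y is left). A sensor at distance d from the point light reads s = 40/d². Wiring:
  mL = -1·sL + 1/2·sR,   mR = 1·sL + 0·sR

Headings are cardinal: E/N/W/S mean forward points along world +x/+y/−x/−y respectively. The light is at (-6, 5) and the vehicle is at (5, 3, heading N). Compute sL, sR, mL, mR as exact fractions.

left sensor world pos  = (3, 5); dL² = 81
right sensor world pos = (7, 5); dR² = 169
sL = 40/81 = 40/81
sR = 40/169 = 40/169
mL = -1·sL + 1/2·sR = -5140/13689
mR = 1·sL + 0·sR = 40/81

40/81 40/169 -5140/13689 40/81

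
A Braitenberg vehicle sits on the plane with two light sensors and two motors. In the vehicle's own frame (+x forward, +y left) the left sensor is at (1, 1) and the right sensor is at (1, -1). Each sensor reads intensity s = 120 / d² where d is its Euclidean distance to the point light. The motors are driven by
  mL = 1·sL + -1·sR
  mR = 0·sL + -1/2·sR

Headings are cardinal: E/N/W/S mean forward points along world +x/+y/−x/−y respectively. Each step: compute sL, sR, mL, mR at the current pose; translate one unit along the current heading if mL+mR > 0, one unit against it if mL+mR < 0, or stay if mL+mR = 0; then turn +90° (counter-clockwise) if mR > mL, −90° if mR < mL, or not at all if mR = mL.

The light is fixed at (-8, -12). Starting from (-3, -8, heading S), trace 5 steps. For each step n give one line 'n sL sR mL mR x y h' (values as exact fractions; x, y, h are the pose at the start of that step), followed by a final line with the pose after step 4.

n=0: pose=(-3,-8,S); sL=8/3, sR=24/5; mL=-32/15, mR=-12/5; mL+mR=-68/15 → advance -1; mR−mL=-4/15 → turn -1·90°
n=1: pose=(-3,-7,W); sL=15/4, sR=30/13; mL=75/52, mR=-15/13; mL+mR=15/52 → advance +1; mR−mL=-135/52 → turn -1·90°
n=2: pose=(-4,-7,N); sL=8/3, sR=120/61; mL=128/183, mR=-60/61; mL+mR=-52/183 → advance -1; mR−mL=-308/183 → turn -1·90°
n=3: pose=(-4,-8,E); sL=12/5, sR=60/17; mL=-96/85, mR=-30/17; mL+mR=-246/85 → advance -1; mR−mL=-54/85 → turn -1·90°
n=4: pose=(-5,-8,S); sL=24/5, sR=120/13; mL=-288/65, mR=-60/13; mL+mR=-588/65 → advance -1; mR−mL=-12/65 → turn -1·90°

0 8/3 24/5 -32/15 -12/5 -3 -8 S
1 15/4 30/13 75/52 -15/13 -3 -7 W
2 8/3 120/61 128/183 -60/61 -4 -7 N
3 12/5 60/17 -96/85 -30/17 -4 -8 E
4 24/5 120/13 -288/65 -60/13 -5 -8 S
final -5 -7 W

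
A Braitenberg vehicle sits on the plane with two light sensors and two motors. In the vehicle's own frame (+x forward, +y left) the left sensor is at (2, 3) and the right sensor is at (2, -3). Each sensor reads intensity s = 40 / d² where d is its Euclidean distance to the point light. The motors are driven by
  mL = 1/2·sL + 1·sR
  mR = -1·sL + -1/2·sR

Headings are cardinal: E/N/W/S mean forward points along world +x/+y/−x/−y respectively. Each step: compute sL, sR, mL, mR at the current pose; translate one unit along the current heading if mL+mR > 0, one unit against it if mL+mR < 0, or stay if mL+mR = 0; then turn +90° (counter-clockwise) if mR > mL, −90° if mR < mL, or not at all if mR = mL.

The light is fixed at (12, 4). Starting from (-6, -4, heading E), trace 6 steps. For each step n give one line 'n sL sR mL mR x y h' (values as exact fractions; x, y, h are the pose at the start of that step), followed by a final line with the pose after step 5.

0 40/281 40/377 18780/105937 -20700/105937 -6 -4 E
1 10/89 5/73 810/6497 -1905/12994 -7 -4 S
2 40/541 40/457 30780/247237 -29100/247237 -7 -3 W
3 20/277 20/157 7110/43489 -5910/43489 -8 -3 N
4 40/333 8/81 476/2997 -508/2997 -8 -2 E
5 10/97 1/16 177/1552 -417/3104 -9 -2 S
final -9 -1 W

n=0: pose=(-6,-4,E); sL=40/281, sR=40/377; mL=18780/105937, mR=-20700/105937; mL+mR=-1920/105937 → advance -1; mR−mL=-39480/105937 → turn -1·90°
n=1: pose=(-7,-4,S); sL=10/89, sR=5/73; mL=810/6497, mR=-1905/12994; mL+mR=-285/12994 → advance -1; mR−mL=-3525/12994 → turn -1·90°
n=2: pose=(-7,-3,W); sL=40/541, sR=40/457; mL=30780/247237, mR=-29100/247237; mL+mR=1680/247237 → advance +1; mR−mL=-59880/247237 → turn -1·90°
n=3: pose=(-8,-3,N); sL=20/277, sR=20/157; mL=7110/43489, mR=-5910/43489; mL+mR=1200/43489 → advance +1; mR−mL=-13020/43489 → turn -1·90°
n=4: pose=(-8,-2,E); sL=40/333, sR=8/81; mL=476/2997, mR=-508/2997; mL+mR=-32/2997 → advance -1; mR−mL=-328/999 → turn -1·90°
n=5: pose=(-9,-2,S); sL=10/97, sR=1/16; mL=177/1552, mR=-417/3104; mL+mR=-63/3104 → advance -1; mR−mL=-771/3104 → turn -1·90°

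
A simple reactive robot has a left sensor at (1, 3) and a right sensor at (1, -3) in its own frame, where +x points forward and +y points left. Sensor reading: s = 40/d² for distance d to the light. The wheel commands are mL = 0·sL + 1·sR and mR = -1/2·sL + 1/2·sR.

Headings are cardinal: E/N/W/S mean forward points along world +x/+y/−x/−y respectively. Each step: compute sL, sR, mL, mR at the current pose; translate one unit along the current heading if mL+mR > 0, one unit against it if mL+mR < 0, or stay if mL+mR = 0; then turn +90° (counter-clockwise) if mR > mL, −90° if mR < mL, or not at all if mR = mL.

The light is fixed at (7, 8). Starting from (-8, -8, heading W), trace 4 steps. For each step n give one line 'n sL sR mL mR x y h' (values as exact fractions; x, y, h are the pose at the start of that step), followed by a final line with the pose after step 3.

0 40/617 8/85 8/85 768/52445 -8 -8 W
1 20/293 20/197 20/197 960/57721 -9 -8 N
2 40/369 40/549 40/549 -400/22509 -9 -7 E
3 1/10 2/29 2/29 -9/580 -8 -7 S
final -8 -8 W

n=0: pose=(-8,-8,W); sL=40/617, sR=8/85; mL=8/85, mR=768/52445; mL+mR=5704/52445 → advance +1; mR−mL=-4168/52445 → turn -1·90°
n=1: pose=(-9,-8,N); sL=20/293, sR=20/197; mL=20/197, mR=960/57721; mL+mR=6820/57721 → advance +1; mR−mL=-4900/57721 → turn -1·90°
n=2: pose=(-9,-7,E); sL=40/369, sR=40/549; mL=40/549, mR=-400/22509; mL+mR=1240/22509 → advance +1; mR−mL=-680/7503 → turn -1·90°
n=3: pose=(-8,-7,S); sL=1/10, sR=2/29; mL=2/29, mR=-9/580; mL+mR=31/580 → advance +1; mR−mL=-49/580 → turn -1·90°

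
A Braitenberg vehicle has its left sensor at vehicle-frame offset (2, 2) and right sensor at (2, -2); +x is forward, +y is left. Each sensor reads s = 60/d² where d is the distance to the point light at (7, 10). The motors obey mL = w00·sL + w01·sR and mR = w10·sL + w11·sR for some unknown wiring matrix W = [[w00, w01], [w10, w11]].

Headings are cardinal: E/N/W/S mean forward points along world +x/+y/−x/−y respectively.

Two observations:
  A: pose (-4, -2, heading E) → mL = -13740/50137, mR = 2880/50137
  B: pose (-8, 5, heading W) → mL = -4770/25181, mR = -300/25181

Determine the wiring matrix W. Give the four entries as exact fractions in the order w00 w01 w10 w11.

-1/2 -1/2 1/2 -1/2

obs A: pose=(-4,-2,E) → sL=60/181, sR=60/277, mL=-13740/50137, mR=2880/50137
obs B: pose=(-8,5,W) → sL=30/169, sR=30/149, mL=-4770/25181, mR=-300/25181
sensor matrix S = [[60/181, 60/277], [30/169, 30/149]]; det S = 35719200/1262499797
solve [mL_A; mL_B] = S·[w00; w01] and [mR_A; mR_B] = S·[w10; w11]:
  w00 = -1/2, w01 = -1/2, w10 = 1/2, w11 = -1/2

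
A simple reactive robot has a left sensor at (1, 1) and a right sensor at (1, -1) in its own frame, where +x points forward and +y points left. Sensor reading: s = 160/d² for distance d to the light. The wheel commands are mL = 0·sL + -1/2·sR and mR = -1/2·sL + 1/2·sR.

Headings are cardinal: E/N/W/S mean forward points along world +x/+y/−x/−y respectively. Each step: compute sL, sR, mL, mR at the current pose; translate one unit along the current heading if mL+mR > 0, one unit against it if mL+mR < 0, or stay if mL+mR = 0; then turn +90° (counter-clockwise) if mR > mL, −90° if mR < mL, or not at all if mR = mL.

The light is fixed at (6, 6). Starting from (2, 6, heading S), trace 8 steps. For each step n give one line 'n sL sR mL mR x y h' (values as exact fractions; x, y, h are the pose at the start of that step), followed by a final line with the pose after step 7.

0 16 80/13 -40/13 -64/13 2 6 S
1 32/5 160/29 -80/29 -64/145 2 7 W
2 40 10 -5 -15 3 7 S
3 160/17 32/5 -16/5 -128/85 3 8 W
4 80 16 -8 -32 4 8 S
5 160/13 32/5 -16/5 -192/65 4 9 W
6 40 20 -10 -10 5 9 S
7 160/9 160/13 -80/13 -320/117 5 10 S
final 5 11 E

n=0: pose=(2,6,S); sL=16, sR=80/13; mL=-40/13, mR=-64/13; mL+mR=-8 → advance -1; mR−mL=-24/13 → turn -1·90°
n=1: pose=(2,7,W); sL=32/5, sR=160/29; mL=-80/29, mR=-64/145; mL+mR=-16/5 → advance -1; mR−mL=336/145 → turn +1·90°
n=2: pose=(3,7,S); sL=40, sR=10; mL=-5, mR=-15; mL+mR=-20 → advance -1; mR−mL=-10 → turn -1·90°
n=3: pose=(3,8,W); sL=160/17, sR=32/5; mL=-16/5, mR=-128/85; mL+mR=-80/17 → advance -1; mR−mL=144/85 → turn +1·90°
n=4: pose=(4,8,S); sL=80, sR=16; mL=-8, mR=-32; mL+mR=-40 → advance -1; mR−mL=-24 → turn -1·90°
n=5: pose=(4,9,W); sL=160/13, sR=32/5; mL=-16/5, mR=-192/65; mL+mR=-80/13 → advance -1; mR−mL=16/65 → turn +1·90°
n=6: pose=(5,9,S); sL=40, sR=20; mL=-10, mR=-10; mL+mR=-20 → advance -1; mR−mL=0 → turn +0·90°
n=7: pose=(5,10,S); sL=160/9, sR=160/13; mL=-80/13, mR=-320/117; mL+mR=-80/9 → advance -1; mR−mL=400/117 → turn +1·90°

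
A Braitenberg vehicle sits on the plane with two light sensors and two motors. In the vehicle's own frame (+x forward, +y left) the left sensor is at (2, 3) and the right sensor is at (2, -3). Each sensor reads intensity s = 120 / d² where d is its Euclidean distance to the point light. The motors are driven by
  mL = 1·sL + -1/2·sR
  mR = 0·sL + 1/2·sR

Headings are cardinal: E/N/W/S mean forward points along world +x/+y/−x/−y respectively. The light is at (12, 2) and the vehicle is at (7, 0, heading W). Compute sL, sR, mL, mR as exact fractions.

left sensor world pos  = (5, -3); dL² = 74
right sensor world pos = (5, 3); dR² = 50
sL = 120/74 = 60/37
sR = 120/50 = 12/5
mL = 1·sL + -1/2·sR = 78/185
mR = 0·sL + 1/2·sR = 6/5

60/37 12/5 78/185 6/5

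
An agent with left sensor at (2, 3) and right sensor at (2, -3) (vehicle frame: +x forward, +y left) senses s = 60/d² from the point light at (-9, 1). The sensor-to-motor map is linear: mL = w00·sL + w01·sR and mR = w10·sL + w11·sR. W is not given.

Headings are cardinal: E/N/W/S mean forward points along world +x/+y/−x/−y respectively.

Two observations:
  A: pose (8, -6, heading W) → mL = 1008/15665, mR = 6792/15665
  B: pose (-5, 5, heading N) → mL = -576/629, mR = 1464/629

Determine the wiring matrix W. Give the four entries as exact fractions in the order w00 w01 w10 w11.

obs A: pose=(8,-6,W) → sL=12/65, sR=60/241, mL=1008/15665, mR=6792/15665
obs B: pose=(-5,5,N) → sL=60/37, sR=12/17, mL=-576/629, mR=1464/629
sensor matrix S = [[12/65, 60/241], [60/37, 12/17]]; det S = -2693952/9853285
solve [mL_A; mL_B] = S·[w00; w01] and [mR_A; mR_B] = S·[w10; w11]:
  w00 = -1, w01 = 1, w10 = 1, w11 = 1

-1 1 1 1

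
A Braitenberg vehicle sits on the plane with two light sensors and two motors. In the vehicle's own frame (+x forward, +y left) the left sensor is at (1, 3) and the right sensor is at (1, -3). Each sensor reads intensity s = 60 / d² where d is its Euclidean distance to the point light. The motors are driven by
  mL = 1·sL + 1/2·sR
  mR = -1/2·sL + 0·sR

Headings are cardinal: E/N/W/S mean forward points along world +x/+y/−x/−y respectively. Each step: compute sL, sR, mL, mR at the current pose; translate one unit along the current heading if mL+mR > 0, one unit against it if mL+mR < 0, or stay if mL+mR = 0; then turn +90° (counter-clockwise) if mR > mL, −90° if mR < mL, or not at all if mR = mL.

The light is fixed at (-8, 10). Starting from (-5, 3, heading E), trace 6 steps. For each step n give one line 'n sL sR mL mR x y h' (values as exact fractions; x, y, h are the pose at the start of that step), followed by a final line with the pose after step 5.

0 15/8 15/29 495/232 -15/16 -5 3 E
1 60/113 12/13 1458/1469 -30/113 -4 3 S
2 6/13 30/17 297/221 -3/13 -4 2 W
3 60/49 12/17 1314/833 -30/49 -5 2 N
4 15/8 15/29 495/232 -15/16 -5 3 E
5 60/113 12/13 1458/1469 -30/113 -4 3 S
final -4 2 W

n=0: pose=(-5,3,E); sL=15/8, sR=15/29; mL=495/232, mR=-15/16; mL+mR=555/464 → advance +1; mR−mL=-1425/464 → turn -1·90°
n=1: pose=(-4,3,S); sL=60/113, sR=12/13; mL=1458/1469, mR=-30/113; mL+mR=1068/1469 → advance +1; mR−mL=-1848/1469 → turn -1·90°
n=2: pose=(-4,2,W); sL=6/13, sR=30/17; mL=297/221, mR=-3/13; mL+mR=246/221 → advance +1; mR−mL=-348/221 → turn -1·90°
n=3: pose=(-5,2,N); sL=60/49, sR=12/17; mL=1314/833, mR=-30/49; mL+mR=804/833 → advance +1; mR−mL=-1824/833 → turn -1·90°
n=4: pose=(-5,3,E); sL=15/8, sR=15/29; mL=495/232, mR=-15/16; mL+mR=555/464 → advance +1; mR−mL=-1425/464 → turn -1·90°
n=5: pose=(-4,3,S); sL=60/113, sR=12/13; mL=1458/1469, mR=-30/113; mL+mR=1068/1469 → advance +1; mR−mL=-1848/1469 → turn -1·90°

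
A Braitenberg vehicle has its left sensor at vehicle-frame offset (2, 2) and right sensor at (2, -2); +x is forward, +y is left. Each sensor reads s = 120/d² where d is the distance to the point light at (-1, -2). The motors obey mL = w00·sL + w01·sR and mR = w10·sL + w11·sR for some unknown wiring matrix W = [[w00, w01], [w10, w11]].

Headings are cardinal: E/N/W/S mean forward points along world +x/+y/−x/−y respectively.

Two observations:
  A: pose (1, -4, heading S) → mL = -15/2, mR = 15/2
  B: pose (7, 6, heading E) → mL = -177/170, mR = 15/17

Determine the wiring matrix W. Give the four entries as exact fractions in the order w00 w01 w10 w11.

obs A: pose=(1,-4,S) → sL=15/4, sR=15/2, mL=-15/2, mR=15/2
obs B: pose=(7,6,E) → sL=3/5, sR=15/17, mL=-177/170, mR=15/17
sensor matrix S = [[15/4, 15/2], [3/5, 15/17]]; det S = -81/68
solve [mL_A; mL_B] = S·[w00; w01] and [mR_A; mR_B] = S·[w10; w11]:
  w00 = -1, w01 = -1/2, w10 = 0, w11 = 1

-1 -1/2 0 1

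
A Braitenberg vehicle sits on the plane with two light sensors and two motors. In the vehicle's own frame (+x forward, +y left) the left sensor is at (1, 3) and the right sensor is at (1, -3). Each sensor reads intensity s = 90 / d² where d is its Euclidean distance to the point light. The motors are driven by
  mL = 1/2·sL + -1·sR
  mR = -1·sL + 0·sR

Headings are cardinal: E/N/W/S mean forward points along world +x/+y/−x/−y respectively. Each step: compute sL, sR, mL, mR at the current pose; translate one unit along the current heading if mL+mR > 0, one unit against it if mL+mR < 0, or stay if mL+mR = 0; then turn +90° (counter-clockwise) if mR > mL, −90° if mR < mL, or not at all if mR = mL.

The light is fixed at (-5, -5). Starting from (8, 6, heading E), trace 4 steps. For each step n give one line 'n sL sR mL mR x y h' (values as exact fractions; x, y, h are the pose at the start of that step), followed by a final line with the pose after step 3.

0 45/196 9/26 -1179/5096 -45/196 8 6 E
1 2/5 10/41 -9/205 -2/5 7 6 N
2 45/169 45/109 -10305/36842 -45/169 7 5 E
3 18/37 90/317 -477/11729 -18/37 6 5 N
final 6 4 E

n=0: pose=(8,6,E); sL=45/196, sR=9/26; mL=-1179/5096, mR=-45/196; mL+mR=-2349/5096 → advance -1; mR−mL=9/5096 → turn +1·90°
n=1: pose=(7,6,N); sL=2/5, sR=10/41; mL=-9/205, mR=-2/5; mL+mR=-91/205 → advance -1; mR−mL=-73/205 → turn -1·90°
n=2: pose=(7,5,E); sL=45/169, sR=45/109; mL=-10305/36842, mR=-45/169; mL+mR=-20115/36842 → advance -1; mR−mL=495/36842 → turn +1·90°
n=3: pose=(6,5,N); sL=18/37, sR=90/317; mL=-477/11729, mR=-18/37; mL+mR=-6183/11729 → advance -1; mR−mL=-5229/11729 → turn -1·90°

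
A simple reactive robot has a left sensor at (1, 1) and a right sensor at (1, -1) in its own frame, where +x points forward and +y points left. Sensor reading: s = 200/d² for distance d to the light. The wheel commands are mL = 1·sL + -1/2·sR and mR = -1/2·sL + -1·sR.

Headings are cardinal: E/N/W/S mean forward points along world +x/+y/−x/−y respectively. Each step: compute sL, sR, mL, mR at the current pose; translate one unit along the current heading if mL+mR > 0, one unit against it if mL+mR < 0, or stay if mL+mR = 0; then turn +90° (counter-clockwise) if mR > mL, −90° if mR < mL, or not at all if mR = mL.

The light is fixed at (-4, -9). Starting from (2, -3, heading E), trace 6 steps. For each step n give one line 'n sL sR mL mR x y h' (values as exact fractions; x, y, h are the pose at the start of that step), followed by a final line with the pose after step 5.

n=0: pose=(2,-3,E); sL=100/49, sR=100/37; mL=1250/1813, mR=-6750/1813; mL+mR=-5500/1813 → advance -1; mR−mL=-8000/1813 → turn -1·90°
n=1: pose=(1,-3,S); sL=200/61, sR=200/41; mL=2100/2501, mR=-16300/2501; mL+mR=-14200/2501 → advance -1; mR−mL=-18400/2501 → turn -1·90°
n=2: pose=(1,-2,W); sL=50/13, sR=5/2; mL=135/52, mR=-115/26; mL+mR=-95/52 → advance -1; mR−mL=-365/52 → turn -1·90°
n=3: pose=(2,-2,N); sL=200/89, sR=200/113; mL=13700/10057, mR=-29100/10057; mL+mR=-15400/10057 → advance -1; mR−mL=-42800/10057 → turn -1·90°
n=4: pose=(2,-3,E); sL=100/49, sR=100/37; mL=1250/1813, mR=-6750/1813; mL+mR=-5500/1813 → advance -1; mR−mL=-8000/1813 → turn -1·90°
n=5: pose=(1,-3,S); sL=200/61, sR=200/41; mL=2100/2501, mR=-16300/2501; mL+mR=-14200/2501 → advance -1; mR−mL=-18400/2501 → turn -1·90°

0 100/49 100/37 1250/1813 -6750/1813 2 -3 E
1 200/61 200/41 2100/2501 -16300/2501 1 -3 S
2 50/13 5/2 135/52 -115/26 1 -2 W
3 200/89 200/113 13700/10057 -29100/10057 2 -2 N
4 100/49 100/37 1250/1813 -6750/1813 2 -3 E
5 200/61 200/41 2100/2501 -16300/2501 1 -3 S
final 1 -2 W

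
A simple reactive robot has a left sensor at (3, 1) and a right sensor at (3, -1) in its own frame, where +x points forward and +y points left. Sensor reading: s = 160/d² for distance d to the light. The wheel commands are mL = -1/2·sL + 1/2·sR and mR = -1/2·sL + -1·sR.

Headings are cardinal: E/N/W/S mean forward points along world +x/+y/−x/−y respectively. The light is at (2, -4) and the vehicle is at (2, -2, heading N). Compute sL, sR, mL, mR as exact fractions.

left sensor world pos  = (1, 1); dL² = 26
right sensor world pos = (3, 1); dR² = 26
sL = 160/26 = 80/13
sR = 160/26 = 80/13
mL = -1/2·sL + 1/2·sR = 0
mR = -1/2·sL + -1·sR = -120/13

80/13 80/13 0 -120/13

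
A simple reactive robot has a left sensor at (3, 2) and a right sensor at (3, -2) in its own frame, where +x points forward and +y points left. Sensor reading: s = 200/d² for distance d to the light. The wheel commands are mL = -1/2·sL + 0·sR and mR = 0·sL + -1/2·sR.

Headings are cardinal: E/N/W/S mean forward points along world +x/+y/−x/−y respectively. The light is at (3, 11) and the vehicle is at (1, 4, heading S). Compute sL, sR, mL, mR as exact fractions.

left sensor world pos  = (3, 1); dL² = 100
right sensor world pos = (-1, 1); dR² = 116
sL = 200/100 = 2
sR = 200/116 = 50/29
mL = -1/2·sL + 0·sR = -1
mR = 0·sL + -1/2·sR = -25/29

2 50/29 -1 -25/29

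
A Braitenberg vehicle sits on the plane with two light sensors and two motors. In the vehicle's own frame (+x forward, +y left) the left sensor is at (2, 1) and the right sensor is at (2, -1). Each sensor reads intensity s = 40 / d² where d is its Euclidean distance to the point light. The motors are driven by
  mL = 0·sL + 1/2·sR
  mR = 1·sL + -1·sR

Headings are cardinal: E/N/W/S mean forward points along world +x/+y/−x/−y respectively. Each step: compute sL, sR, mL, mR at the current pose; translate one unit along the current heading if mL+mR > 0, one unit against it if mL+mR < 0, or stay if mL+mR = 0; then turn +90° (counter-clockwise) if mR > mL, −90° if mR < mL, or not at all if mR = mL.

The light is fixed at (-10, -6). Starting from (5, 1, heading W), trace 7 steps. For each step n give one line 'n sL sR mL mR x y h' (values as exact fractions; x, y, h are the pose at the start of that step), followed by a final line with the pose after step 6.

n=0: pose=(5,1,W); sL=8/41, sR=40/233; mL=20/233, mR=224/9553; mL+mR=1044/9553 → advance +1; mR−mL=-596/9553 → turn -1·90°
n=1: pose=(4,1,N); sL=4/25, sR=20/153; mL=10/153, mR=112/3825; mL+mR=362/3825 → advance +1; mR−mL=-46/1275 → turn -1·90°
n=2: pose=(4,2,E); sL=40/337, sR=8/61; mL=4/61, mR=-256/20557; mL+mR=1092/20557 → advance +1; mR−mL=-1604/20557 → turn -1·90°
n=3: pose=(5,2,S); sL=10/73, sR=5/29; mL=5/58, mR=-75/2117; mL+mR=215/4234 → advance +1; mR−mL=-515/4234 → turn -1·90°
n=4: pose=(5,1,W); sL=8/41, sR=40/233; mL=20/233, mR=224/9553; mL+mR=1044/9553 → advance +1; mR−mL=-596/9553 → turn -1·90°
n=5: pose=(4,1,N); sL=4/25, sR=20/153; mL=10/153, mR=112/3825; mL+mR=362/3825 → advance +1; mR−mL=-46/1275 → turn -1·90°
n=6: pose=(4,2,E); sL=40/337, sR=8/61; mL=4/61, mR=-256/20557; mL+mR=1092/20557 → advance +1; mR−mL=-1604/20557 → turn -1·90°

0 8/41 40/233 20/233 224/9553 5 1 W
1 4/25 20/153 10/153 112/3825 4 1 N
2 40/337 8/61 4/61 -256/20557 4 2 E
3 10/73 5/29 5/58 -75/2117 5 2 S
4 8/41 40/233 20/233 224/9553 5 1 W
5 4/25 20/153 10/153 112/3825 4 1 N
6 40/337 8/61 4/61 -256/20557 4 2 E
final 5 2 S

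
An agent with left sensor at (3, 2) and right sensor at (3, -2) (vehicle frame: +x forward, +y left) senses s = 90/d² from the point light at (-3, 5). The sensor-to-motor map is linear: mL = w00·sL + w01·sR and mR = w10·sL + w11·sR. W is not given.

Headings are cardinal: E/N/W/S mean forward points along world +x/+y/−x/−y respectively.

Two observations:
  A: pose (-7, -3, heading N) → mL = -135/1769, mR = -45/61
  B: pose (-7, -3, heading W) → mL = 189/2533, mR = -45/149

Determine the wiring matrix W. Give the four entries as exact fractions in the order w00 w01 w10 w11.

1 -1/2 -1/2 0

obs A: pose=(-7,-3,N) → sL=90/61, sR=90/29, mL=-135/1769, mR=-45/61
obs B: pose=(-7,-3,W) → sL=90/149, sR=18/17, mL=189/2533, mR=-45/149
sensor matrix S = [[90/61, 90/29], [90/149, 18/17]]; det S = -1399680/4480877
solve [mL_A; mL_B] = S·[w00; w01] and [mR_A; mR_B] = S·[w10; w11]:
  w00 = 1, w01 = -1/2, w10 = -1/2, w11 = 0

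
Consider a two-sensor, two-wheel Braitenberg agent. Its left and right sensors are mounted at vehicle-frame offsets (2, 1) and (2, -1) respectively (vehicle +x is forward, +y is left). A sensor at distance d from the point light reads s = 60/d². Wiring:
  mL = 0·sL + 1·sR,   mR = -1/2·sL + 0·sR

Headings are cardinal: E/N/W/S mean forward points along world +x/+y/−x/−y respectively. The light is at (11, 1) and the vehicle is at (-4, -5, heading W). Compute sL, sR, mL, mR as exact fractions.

left sensor world pos  = (-6, -6); dL² = 338
right sensor world pos = (-6, -4); dR² = 314
sL = 60/338 = 30/169
sR = 60/314 = 30/157
mL = 0·sL + 1·sR = 30/157
mR = -1/2·sL + 0·sR = -15/169

30/169 30/157 30/157 -15/169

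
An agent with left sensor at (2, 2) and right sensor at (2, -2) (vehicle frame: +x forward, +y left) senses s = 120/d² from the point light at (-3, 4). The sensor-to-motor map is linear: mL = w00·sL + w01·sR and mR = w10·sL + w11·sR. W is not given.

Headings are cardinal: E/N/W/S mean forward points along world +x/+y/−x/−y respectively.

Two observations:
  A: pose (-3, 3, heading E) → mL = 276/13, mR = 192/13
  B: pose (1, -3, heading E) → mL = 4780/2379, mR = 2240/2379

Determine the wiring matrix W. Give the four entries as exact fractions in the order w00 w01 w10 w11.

1/2 1 1 -1

obs A: pose=(-3,3,E) → sL=24, sR=120/13, mL=276/13, mR=192/13
obs B: pose=(1,-3,E) → sL=120/61, sR=40/39, mL=4780/2379, mR=2240/2379
sensor matrix S = [[24, 120/13], [120/61, 40/39]]; det S = 5120/793
solve [mL_A; mL_B] = S·[w00; w01] and [mR_A; mR_B] = S·[w10; w11]:
  w00 = 1/2, w01 = 1, w10 = 1, w11 = -1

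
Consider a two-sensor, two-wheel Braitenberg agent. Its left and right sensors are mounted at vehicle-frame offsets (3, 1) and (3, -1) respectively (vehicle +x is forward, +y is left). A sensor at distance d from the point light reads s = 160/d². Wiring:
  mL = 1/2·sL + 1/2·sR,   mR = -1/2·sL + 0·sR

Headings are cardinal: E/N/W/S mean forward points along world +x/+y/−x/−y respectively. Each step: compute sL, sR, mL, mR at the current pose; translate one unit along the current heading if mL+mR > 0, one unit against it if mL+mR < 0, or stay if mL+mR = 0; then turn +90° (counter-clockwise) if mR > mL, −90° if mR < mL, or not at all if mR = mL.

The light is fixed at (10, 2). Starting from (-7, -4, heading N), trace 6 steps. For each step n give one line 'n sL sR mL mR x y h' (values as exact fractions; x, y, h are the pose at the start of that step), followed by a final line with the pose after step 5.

0 160/333 32/53 9568/17649 -80/333 -7 -4 N
1 40/53 20/29 1110/1537 -20/53 -7 -3 E
2 160/289 160/353 51360/102017 -80/289 -6 -3 S
3 16/41 80/193 3184/7913 -8/41 -6 -4 W
4 160/333 32/53 9568/17649 -80/333 -7 -4 N
5 40/53 20/29 1110/1537 -20/53 -7 -3 E
final -6 -3 S

n=0: pose=(-7,-4,N); sL=160/333, sR=32/53; mL=9568/17649, mR=-80/333; mL+mR=16/53 → advance +1; mR−mL=-13808/17649 → turn -1·90°
n=1: pose=(-7,-3,E); sL=40/53, sR=20/29; mL=1110/1537, mR=-20/53; mL+mR=10/29 → advance +1; mR−mL=-1690/1537 → turn -1·90°
n=2: pose=(-6,-3,S); sL=160/289, sR=160/353; mL=51360/102017, mR=-80/289; mL+mR=80/353 → advance +1; mR−mL=-79600/102017 → turn -1·90°
n=3: pose=(-6,-4,W); sL=16/41, sR=80/193; mL=3184/7913, mR=-8/41; mL+mR=40/193 → advance +1; mR−mL=-4728/7913 → turn -1·90°
n=4: pose=(-7,-4,N); sL=160/333, sR=32/53; mL=9568/17649, mR=-80/333; mL+mR=16/53 → advance +1; mR−mL=-13808/17649 → turn -1·90°
n=5: pose=(-7,-3,E); sL=40/53, sR=20/29; mL=1110/1537, mR=-20/53; mL+mR=10/29 → advance +1; mR−mL=-1690/1537 → turn -1·90°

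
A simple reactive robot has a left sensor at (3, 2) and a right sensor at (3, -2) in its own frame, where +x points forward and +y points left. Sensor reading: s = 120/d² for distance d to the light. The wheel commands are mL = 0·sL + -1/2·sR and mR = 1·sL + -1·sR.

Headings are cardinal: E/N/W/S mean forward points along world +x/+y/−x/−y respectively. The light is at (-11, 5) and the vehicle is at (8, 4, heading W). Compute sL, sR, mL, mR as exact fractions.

left sensor world pos  = (5, 2); dL² = 265
right sensor world pos = (5, 6); dR² = 257
sL = 120/265 = 24/53
sR = 120/257 = 120/257
mL = 0·sL + -1/2·sR = -60/257
mR = 1·sL + -1·sR = -192/13621

24/53 120/257 -60/257 -192/13621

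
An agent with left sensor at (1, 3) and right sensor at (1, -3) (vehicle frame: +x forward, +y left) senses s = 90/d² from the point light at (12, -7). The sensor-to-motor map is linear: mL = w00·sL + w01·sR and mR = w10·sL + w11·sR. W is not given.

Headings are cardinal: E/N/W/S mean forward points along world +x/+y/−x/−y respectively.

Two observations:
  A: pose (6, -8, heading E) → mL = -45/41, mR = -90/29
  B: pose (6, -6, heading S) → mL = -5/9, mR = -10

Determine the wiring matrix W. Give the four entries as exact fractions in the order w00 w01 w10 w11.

0 -1/2 -1 0

obs A: pose=(6,-8,E) → sL=90/29, sR=90/41, mL=-45/41, mR=-90/29
obs B: pose=(6,-6,S) → sL=10, sR=10/9, mL=-5/9, mR=-10
sensor matrix S = [[90/29, 90/41], [10, 10/9]]; det S = -22000/1189
solve [mL_A; mL_B] = S·[w00; w01] and [mR_A; mR_B] = S·[w10; w11]:
  w00 = 0, w01 = -1/2, w10 = -1, w11 = 0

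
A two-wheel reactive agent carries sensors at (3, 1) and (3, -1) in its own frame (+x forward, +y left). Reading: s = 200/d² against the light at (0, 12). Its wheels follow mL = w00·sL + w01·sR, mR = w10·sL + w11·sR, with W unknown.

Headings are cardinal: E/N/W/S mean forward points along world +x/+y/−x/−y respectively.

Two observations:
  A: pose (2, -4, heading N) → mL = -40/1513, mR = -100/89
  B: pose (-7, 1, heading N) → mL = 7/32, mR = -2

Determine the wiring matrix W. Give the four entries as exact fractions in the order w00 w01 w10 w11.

obs A: pose=(2,-4,N) → sL=20/17, sR=100/89, mL=-40/1513, mR=-100/89
obs B: pose=(-7,1,N) → sL=25/16, sR=2, mL=7/32, mR=-2
sensor matrix S = [[20/17, 100/89], [25/16, 2]]; det S = 3615/6052
solve [mL_A; mL_B] = S·[w00; w01] and [mR_A; mR_B] = S·[w10; w11]:
  w00 = -1/2, w01 = 1/2, w10 = 0, w11 = -1

-1/2 1/2 0 -1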